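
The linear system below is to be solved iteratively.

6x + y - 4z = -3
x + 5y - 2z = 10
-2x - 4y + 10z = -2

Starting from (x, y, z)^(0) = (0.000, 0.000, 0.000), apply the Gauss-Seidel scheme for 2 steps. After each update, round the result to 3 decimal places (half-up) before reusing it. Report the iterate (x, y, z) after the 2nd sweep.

Iteration 1:
  x = (-3 - (1)·0.000 - (-4)·0.000) / (6) = -0.500
  y = (10 - (1)·-0.500 - (-2)·0.000) / (5) = 2.100
  z = (-2 - (-2)·-0.500 - (-4)·2.100) / (10) = 0.540
Iteration 2:
  x = (-3 - (1)·2.100 - (-4)·0.540) / (6) = -0.490
  y = (10 - (1)·-0.490 - (-2)·0.540) / (5) = 2.314
  z = (-2 - (-2)·-0.490 - (-4)·2.314) / (10) = 0.628

(-0.490, 2.314, 0.628)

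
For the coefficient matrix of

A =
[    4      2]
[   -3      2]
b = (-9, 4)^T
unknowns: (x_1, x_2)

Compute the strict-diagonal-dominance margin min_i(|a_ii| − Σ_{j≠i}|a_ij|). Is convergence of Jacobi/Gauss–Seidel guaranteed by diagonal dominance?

-1

row 1: |4| − (2) = 2
row 2: |2| − (3) = -1
minimum over rows = -1 → not strictly diagonally dominant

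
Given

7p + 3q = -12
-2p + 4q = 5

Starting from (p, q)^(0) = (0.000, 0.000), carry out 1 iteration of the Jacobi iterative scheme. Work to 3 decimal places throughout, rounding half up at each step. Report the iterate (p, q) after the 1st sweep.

(-1.714, 1.250)

Iteration 1:
  p = (-12 - (3)·0.000) / (7) = -1.714
  q = (5 - (-2)·0.000) / (4) = 1.250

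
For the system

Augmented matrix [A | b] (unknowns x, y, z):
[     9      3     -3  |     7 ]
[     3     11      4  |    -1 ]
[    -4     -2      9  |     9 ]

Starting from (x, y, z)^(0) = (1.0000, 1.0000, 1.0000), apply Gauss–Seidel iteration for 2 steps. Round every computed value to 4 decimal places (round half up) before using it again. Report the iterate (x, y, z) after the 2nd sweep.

Iteration 1:
  x = (7 - (3)·1.0000 - (-3)·1.0000) / (9) = 0.7778
  y = (-1 - (3)·0.7778 - (4)·1.0000) / (11) = -0.6667
  z = (9 - (-4)·0.7778 - (-2)·-0.6667) / (9) = 1.1975
Iteration 2:
  x = (7 - (3)·-0.6667 - (-3)·1.1975) / (9) = 1.3992
  y = (-1 - (3)·1.3992 - (4)·1.1975) / (11) = -0.9080
  z = (9 - (-4)·1.3992 - (-2)·-0.9080) / (9) = 1.4201

(1.3992, -0.9080, 1.4201)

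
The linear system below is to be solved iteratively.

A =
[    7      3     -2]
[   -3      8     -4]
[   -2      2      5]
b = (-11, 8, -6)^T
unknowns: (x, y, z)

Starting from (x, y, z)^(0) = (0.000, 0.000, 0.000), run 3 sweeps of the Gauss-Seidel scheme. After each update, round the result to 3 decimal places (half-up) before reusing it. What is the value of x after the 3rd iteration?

-1.710

Iteration 1:
  x = (-11 - (3)·0.000 - (-2)·0.000) / (7) = -1.571
  y = (8 - (-3)·-1.571 - (-4)·0.000) / (8) = 0.411
  z = (-6 - (-2)·-1.571 - (2)·0.411) / (5) = -1.993
Iteration 2:
  x = (-11 - (3)·0.411 - (-2)·-1.993) / (7) = -2.317
  y = (8 - (-3)·-2.317 - (-4)·-1.993) / (8) = -0.865
  z = (-6 - (-2)·-2.317 - (2)·-0.865) / (5) = -1.781
Iteration 3:
  x = (-11 - (3)·-0.865 - (-2)·-1.781) / (7) = -1.710
  y = (8 - (-3)·-1.710 - (-4)·-1.781) / (8) = -0.532
  z = (-6 - (-2)·-1.710 - (2)·-0.532) / (5) = -1.671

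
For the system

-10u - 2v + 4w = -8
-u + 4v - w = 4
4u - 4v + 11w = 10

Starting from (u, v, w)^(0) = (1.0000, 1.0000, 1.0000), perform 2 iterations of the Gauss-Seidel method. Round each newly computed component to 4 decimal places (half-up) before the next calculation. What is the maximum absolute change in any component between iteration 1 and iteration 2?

0.0636

Iteration 1:
  u = (-8 - (-2)·1.0000 - (4)·1.0000) / (-10) = 1.0000
  v = (4 - (-1)·1.0000 - (-1)·1.0000) / (4) = 1.5000
  w = (10 - (4)·1.0000 - (-4)·1.5000) / (11) = 1.0909
Iteration 2:
  u = (-8 - (-2)·1.5000 - (4)·1.0909) / (-10) = 0.9364
  v = (4 - (-1)·0.9364 - (-1)·1.0909) / (4) = 1.5068
  w = (10 - (4)·0.9364 - (-4)·1.5068) / (11) = 1.1165
Change: (-0.0636, 0.0068, 0.0256) → max |·| = 0.0636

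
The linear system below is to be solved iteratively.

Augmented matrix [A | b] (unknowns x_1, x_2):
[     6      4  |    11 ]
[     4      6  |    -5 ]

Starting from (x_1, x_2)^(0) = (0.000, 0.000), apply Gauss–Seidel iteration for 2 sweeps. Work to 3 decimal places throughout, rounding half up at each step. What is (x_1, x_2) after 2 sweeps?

(3.203, -2.969)

Iteration 1:
  x_1 = (11 - (4)·0.000) / (6) = 1.833
  x_2 = (-5 - (4)·1.833) / (6) = -2.055
Iteration 2:
  x_1 = (11 - (4)·-2.055) / (6) = 3.203
  x_2 = (-5 - (4)·3.203) / (6) = -2.969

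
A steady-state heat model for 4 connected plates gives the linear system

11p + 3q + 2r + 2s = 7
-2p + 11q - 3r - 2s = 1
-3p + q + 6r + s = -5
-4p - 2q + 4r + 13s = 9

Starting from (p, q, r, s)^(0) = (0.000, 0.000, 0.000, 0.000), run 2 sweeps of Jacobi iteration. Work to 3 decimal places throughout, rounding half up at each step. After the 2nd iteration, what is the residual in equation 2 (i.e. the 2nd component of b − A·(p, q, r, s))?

1.497

Iteration 1:
  p = (7 - (3)·0.000 - (2)·0.000 - (2)·0.000) / (11) = 0.636
  q = (1 - (-2)·0.000 - (-3)·0.000 - (-2)·0.000) / (11) = 0.091
  r = (-5 - (-3)·0.000 - (1)·0.000 - (1)·0.000) / (6) = -0.833
  s = (9 - (-4)·0.000 - (-2)·0.000 - (4)·0.000) / (13) = 0.692
Iteration 2:
  p = (7 - (3)·0.091 - (2)·-0.833 - (2)·0.692) / (11) = 0.637
  q = (1 - (-2)·0.636 - (-3)·-0.833 - (-2)·0.692) / (11) = 0.105
  r = (-5 - (-3)·0.636 - (1)·0.091 - (1)·0.692) / (6) = -0.646
  s = (9 - (-4)·0.636 - (-2)·0.091 - (4)·-0.833) / (13) = 1.158
Residual b − A·x = (-1.346, 1.497, -0.476, -0.712)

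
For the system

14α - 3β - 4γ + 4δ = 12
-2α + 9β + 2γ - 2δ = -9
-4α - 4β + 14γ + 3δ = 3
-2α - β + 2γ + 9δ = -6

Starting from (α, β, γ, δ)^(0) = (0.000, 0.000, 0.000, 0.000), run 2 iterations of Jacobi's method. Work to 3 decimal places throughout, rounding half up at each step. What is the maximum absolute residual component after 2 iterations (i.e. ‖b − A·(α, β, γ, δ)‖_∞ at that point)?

0.259

Iteration 1:
  α = (12 - (-3)·0.000 - (-4)·0.000 - (4)·0.000) / (14) = 0.857
  β = (-9 - (-2)·0.000 - (2)·0.000 - (-2)·0.000) / (9) = -1.000
  γ = (3 - (-4)·0.000 - (-4)·0.000 - (3)·0.000) / (14) = 0.214
  δ = (-6 - (-2)·0.000 - (-1)·0.000 - (2)·0.000) / (9) = -0.667
Iteration 2:
  α = (12 - (-3)·-1.000 - (-4)·0.214 - (4)·-0.667) / (14) = 0.895
  β = (-9 - (-2)·0.857 - (2)·0.214 - (-2)·-0.667) / (9) = -1.005
  γ = (3 - (-4)·0.857 - (-4)·-1.000 - (3)·-0.667) / (14) = 0.316
  δ = (-6 - (-2)·0.857 - (-1)·-1.000 - (2)·0.214) / (9) = -0.635
Residual b − A·x = (0.259, -0.067, 0.041, -0.132); ∞-norm = 0.259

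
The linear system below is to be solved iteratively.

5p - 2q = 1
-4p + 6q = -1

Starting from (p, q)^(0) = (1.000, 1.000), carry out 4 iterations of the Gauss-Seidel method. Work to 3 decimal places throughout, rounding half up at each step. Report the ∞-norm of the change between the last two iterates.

Iteration 1:
  p = (1 - (-2)·1.000) / (5) = 0.600
  q = (-1 - (-4)·0.600) / (6) = 0.233
Iteration 2:
  p = (1 - (-2)·0.233) / (5) = 0.293
  q = (-1 - (-4)·0.293) / (6) = 0.029
Iteration 3:
  p = (1 - (-2)·0.029) / (5) = 0.212
  q = (-1 - (-4)·0.212) / (6) = -0.025
Iteration 4:
  p = (1 - (-2)·-0.025) / (5) = 0.190
  q = (-1 - (-4)·0.190) / (6) = -0.040
Change: (-0.022, -0.015) → max |·| = 0.022

0.022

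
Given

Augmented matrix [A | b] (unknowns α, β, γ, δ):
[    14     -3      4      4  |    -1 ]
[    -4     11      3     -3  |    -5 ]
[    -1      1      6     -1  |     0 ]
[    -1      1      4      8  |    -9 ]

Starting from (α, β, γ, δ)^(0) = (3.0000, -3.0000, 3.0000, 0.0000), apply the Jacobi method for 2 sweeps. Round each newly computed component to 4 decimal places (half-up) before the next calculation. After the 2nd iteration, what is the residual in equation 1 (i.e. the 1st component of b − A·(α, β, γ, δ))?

Iteration 1:
  α = (-1 - (-3)·-3.0000 - (4)·3.0000 - (4)·0.0000) / (14) = -1.5714
  β = (-5 - (-4)·3.0000 - (3)·3.0000 - (-3)·0.0000) / (11) = -0.1818
  γ = (0 - (-1)·3.0000 - (1)·-3.0000 - (-1)·0.0000) / (6) = 1.0000
  δ = (-9 - (-1)·3.0000 - (1)·-3.0000 - (4)·3.0000) / (8) = -1.8750
Iteration 2:
  α = (-1 - (-3)·-0.1818 - (4)·1.0000 - (4)·-1.8750) / (14) = 0.1396
  β = (-5 - (-4)·-1.5714 - (3)·1.0000 - (-3)·-1.8750) / (11) = -1.8101
  γ = (0 - (-1)·-1.5714 - (1)·-0.1818 - (-1)·-1.8750) / (6) = -0.5441
  δ = (-9 - (-1)·-1.5714 - (1)·-0.1818 - (4)·1.0000) / (8) = -1.7987
Residual b − A·x = (0.9865, 11.7057, 3.4156, 9.5157)

0.9865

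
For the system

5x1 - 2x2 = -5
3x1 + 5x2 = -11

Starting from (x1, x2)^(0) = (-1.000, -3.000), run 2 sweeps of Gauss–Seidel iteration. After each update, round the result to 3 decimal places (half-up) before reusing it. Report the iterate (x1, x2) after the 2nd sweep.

Iteration 1:
  x1 = (-5 - (-2)·-3.000) / (5) = -2.200
  x2 = (-11 - (3)·-2.200) / (5) = -0.880
Iteration 2:
  x1 = (-5 - (-2)·-0.880) / (5) = -1.352
  x2 = (-11 - (3)·-1.352) / (5) = -1.389

(-1.352, -1.389)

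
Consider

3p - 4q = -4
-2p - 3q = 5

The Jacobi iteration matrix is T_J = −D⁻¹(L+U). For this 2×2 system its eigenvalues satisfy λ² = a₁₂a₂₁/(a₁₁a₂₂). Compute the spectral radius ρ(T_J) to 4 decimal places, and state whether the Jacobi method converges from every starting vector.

a₁₂a₂₁/(a₁₁a₂₂) = (-4)·(-2) / ((3)·(-3)) = -0.888889
ρ = √|-0.888889| = √0.888889 = 0.9428
ρ < 1, so Jacobi converges

0.9428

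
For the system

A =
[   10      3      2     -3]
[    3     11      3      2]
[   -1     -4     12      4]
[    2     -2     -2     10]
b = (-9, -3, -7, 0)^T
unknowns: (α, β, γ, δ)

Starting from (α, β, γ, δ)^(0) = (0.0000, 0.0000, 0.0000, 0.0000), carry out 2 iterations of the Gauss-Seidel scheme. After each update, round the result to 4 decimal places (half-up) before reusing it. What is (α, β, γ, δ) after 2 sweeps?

(-0.7460, 0.1053, -0.6241, 0.0454)

Iteration 1:
  α = (-9 - (3)·0.0000 - (2)·0.0000 - (-3)·0.0000) / (10) = -0.9000
  β = (-3 - (3)·-0.9000 - (3)·0.0000 - (2)·0.0000) / (11) = -0.0273
  γ = (-7 - (-1)·-0.9000 - (-4)·-0.0273 - (4)·0.0000) / (12) = -0.6674
  δ = (0 - (2)·-0.9000 - (-2)·-0.0273 - (-2)·-0.6674) / (10) = 0.0411
Iteration 2:
  α = (-9 - (3)·-0.0273 - (2)·-0.6674 - (-3)·0.0411) / (10) = -0.7460
  β = (-3 - (3)·-0.7460 - (3)·-0.6674 - (2)·0.0411) / (11) = 0.1053
  γ = (-7 - (-1)·-0.7460 - (-4)·0.1053 - (4)·0.0411) / (12) = -0.6241
  δ = (0 - (2)·-0.7460 - (-2)·0.1053 - (-2)·-0.6241) / (10) = 0.0454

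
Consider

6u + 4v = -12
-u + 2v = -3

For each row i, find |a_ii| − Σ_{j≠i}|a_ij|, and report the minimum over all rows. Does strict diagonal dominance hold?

1

row 1: |6| − (4) = 2
row 2: |2| − (1) = 1
minimum over rows = 1 → strictly diagonally dominant (convergence guaranteed)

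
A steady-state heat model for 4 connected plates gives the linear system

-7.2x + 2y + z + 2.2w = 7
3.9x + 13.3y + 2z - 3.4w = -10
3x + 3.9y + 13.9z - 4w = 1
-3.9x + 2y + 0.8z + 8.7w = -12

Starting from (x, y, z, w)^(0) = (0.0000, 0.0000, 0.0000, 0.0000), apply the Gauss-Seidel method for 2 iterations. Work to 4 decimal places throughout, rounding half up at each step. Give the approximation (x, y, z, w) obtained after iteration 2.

(-1.5780, -0.7975, 0.1339, -1.9157)

Iteration 1:
  x = (7 - (2)·0.0000 - (1)·0.0000 - (2.2)·0.0000) / (-7.2) = -0.9722
  y = (-10 - (3.9)·-0.9722 - (2)·0.0000 - (-3.4)·0.0000) / (13.3) = -0.4668
  z = (1 - (3)·-0.9722 - (3.9)·-0.4668 - (-4)·0.0000) / (13.9) = 0.4127
  w = (-12 - (-3.9)·-0.9722 - (2)·-0.4668 - (0.8)·0.4127) / (8.7) = -1.7458
Iteration 2:
  x = (7 - (2)·-0.4668 - (1)·0.4127 - (2.2)·-1.7458) / (-7.2) = -1.5780
  y = (-10 - (3.9)·-1.5780 - (2)·0.4127 - (-3.4)·-1.7458) / (13.3) = -0.7975
  z = (1 - (3)·-1.5780 - (3.9)·-0.7975 - (-4)·-1.7458) / (13.9) = 0.1339
  w = (-12 - (-3.9)·-1.5780 - (2)·-0.7975 - (0.8)·0.1339) / (8.7) = -1.9157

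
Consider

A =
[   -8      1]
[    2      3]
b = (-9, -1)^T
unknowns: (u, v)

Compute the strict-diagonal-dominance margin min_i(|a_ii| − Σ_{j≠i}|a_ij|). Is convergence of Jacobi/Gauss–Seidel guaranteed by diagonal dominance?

1

row 1: |-8| − (1) = 7
row 2: |3| − (2) = 1
minimum over rows = 1 → strictly diagonally dominant (convergence guaranteed)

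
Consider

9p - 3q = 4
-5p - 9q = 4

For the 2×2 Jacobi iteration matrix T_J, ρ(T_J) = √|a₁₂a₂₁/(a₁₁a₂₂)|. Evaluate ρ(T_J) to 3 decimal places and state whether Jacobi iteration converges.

a₁₂a₂₁/(a₁₁a₂₂) = (-3)·(-5) / ((9)·(-9)) = -0.185185
ρ = √|-0.185185| = √0.185185 = 0.430
ρ < 1, so Jacobi converges

0.430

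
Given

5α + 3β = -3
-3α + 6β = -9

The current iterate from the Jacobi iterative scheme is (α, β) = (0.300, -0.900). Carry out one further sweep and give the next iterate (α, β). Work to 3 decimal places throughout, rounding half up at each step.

One sweep:
  α = (-3 - (3)·-0.900) / (5) = -0.060
  β = (-9 - (-3)·0.300) / (6) = -1.350

(-0.060, -1.350)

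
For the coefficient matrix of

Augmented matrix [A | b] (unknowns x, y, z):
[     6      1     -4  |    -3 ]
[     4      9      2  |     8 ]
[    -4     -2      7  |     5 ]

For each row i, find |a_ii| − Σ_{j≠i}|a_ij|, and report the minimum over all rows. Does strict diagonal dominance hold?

1

row 1: |6| − (1+4) = 1
row 2: |9| − (4+2) = 3
row 3: |7| − (4+2) = 1
minimum over rows = 1 → strictly diagonally dominant (convergence guaranteed)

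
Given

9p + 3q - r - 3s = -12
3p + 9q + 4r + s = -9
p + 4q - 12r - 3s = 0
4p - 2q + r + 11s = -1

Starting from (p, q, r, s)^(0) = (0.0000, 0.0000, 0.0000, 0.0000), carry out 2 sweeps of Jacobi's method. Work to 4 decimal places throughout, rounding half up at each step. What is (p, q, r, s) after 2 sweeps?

Iteration 1:
  p = (-12 - (3)·0.0000 - (-1)·0.0000 - (-3)·0.0000) / (9) = -1.3333
  q = (-9 - (3)·0.0000 - (4)·0.0000 - (1)·0.0000) / (9) = -1.0000
  r = (0 - (1)·0.0000 - (4)·0.0000 - (-3)·0.0000) / (-12) = 0.0000
  s = (-1 - (4)·0.0000 - (-2)·0.0000 - (1)·0.0000) / (11) = -0.0909
Iteration 2:
  p = (-12 - (3)·-1.0000 - (-1)·0.0000 - (-3)·-0.0909) / (9) = -1.0303
  q = (-9 - (3)·-1.3333 - (4)·0.0000 - (1)·-0.0909) / (9) = -0.5455
  r = (0 - (1)·-1.3333 - (4)·-1.0000 - (-3)·-0.0909) / (-12) = -0.4217
  s = (-1 - (4)·-1.3333 - (-2)·-1.0000 - (1)·0.0000) / (11) = 0.2121

(-1.0303, -0.5455, -0.4217, 0.2121)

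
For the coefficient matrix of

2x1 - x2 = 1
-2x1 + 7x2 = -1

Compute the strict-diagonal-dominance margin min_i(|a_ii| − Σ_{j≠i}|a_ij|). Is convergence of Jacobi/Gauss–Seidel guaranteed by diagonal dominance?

row 1: |2| − (1) = 1
row 2: |7| − (2) = 5
minimum over rows = 1 → strictly diagonally dominant (convergence guaranteed)

1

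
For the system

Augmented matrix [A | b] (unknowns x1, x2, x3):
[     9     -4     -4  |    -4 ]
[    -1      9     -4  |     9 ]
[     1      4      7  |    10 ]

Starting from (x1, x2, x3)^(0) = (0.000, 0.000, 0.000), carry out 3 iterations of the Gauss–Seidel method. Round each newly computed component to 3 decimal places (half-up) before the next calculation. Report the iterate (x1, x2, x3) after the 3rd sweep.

(0.444, 1.287, 0.630)

Iteration 1:
  x1 = (-4 - (-4)·0.000 - (-4)·0.000) / (9) = -0.444
  x2 = (9 - (-1)·-0.444 - (-4)·0.000) / (9) = 0.951
  x3 = (10 - (1)·-0.444 - (4)·0.951) / (7) = 0.949
Iteration 2:
  x1 = (-4 - (-4)·0.951 - (-4)·0.949) / (9) = 0.400
  x2 = (9 - (-1)·0.400 - (-4)·0.949) / (9) = 1.466
  x3 = (10 - (1)·0.400 - (4)·1.466) / (7) = 0.534
Iteration 3:
  x1 = (-4 - (-4)·1.466 - (-4)·0.534) / (9) = 0.444
  x2 = (9 - (-1)·0.444 - (-4)·0.534) / (9) = 1.287
  x3 = (10 - (1)·0.444 - (4)·1.287) / (7) = 0.630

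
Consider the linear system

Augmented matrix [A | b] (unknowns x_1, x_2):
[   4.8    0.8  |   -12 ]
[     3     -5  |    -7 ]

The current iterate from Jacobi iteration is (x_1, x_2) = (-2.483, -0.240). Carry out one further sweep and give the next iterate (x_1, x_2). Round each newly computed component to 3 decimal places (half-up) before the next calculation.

(-2.460, -0.090)

One sweep:
  x_1 = (-12 - (0.8)·-0.240) / (4.8) = -2.460
  x_2 = (-7 - (3)·-2.483) / (-5) = -0.090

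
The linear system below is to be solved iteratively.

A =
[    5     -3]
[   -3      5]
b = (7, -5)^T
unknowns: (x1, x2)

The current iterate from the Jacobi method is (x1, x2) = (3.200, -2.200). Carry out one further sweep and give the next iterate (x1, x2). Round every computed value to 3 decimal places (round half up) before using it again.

One sweep:
  x1 = (7 - (-3)·-2.200) / (5) = 0.080
  x2 = (-5 - (-3)·3.200) / (5) = 0.920

(0.080, 0.920)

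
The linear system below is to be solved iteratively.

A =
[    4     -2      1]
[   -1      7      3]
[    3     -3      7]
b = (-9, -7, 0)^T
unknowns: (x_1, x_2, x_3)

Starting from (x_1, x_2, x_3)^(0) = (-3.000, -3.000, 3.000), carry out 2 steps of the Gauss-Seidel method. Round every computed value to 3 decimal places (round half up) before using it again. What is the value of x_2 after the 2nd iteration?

-1.843

Iteration 1:
  x_1 = (-9 - (-2)·-3.000 - (1)·3.000) / (4) = -4.500
  x_2 = (-7 - (-1)·-4.500 - (3)·3.000) / (7) = -2.929
  x_3 = (0 - (3)·-4.500 - (-3)·-2.929) / (7) = 0.673
Iteration 2:
  x_1 = (-9 - (-2)·-2.929 - (1)·0.673) / (4) = -3.883
  x_2 = (-7 - (-1)·-3.883 - (3)·0.673) / (7) = -1.843
  x_3 = (0 - (3)·-3.883 - (-3)·-1.843) / (7) = 0.874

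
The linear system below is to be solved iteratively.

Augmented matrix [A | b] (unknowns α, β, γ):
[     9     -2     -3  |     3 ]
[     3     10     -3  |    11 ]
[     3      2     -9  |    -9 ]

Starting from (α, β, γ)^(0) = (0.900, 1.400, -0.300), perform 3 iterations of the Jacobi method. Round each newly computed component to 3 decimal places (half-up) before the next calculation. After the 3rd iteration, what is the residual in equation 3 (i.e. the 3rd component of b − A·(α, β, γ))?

Iteration 1:
  α = (3 - (-2)·1.400 - (-3)·-0.300) / (9) = 0.544
  β = (11 - (3)·0.900 - (-3)·-0.300) / (10) = 0.740
  γ = (-9 - (3)·0.900 - (2)·1.400) / (-9) = 1.611
Iteration 2:
  α = (3 - (-2)·0.740 - (-3)·1.611) / (9) = 1.035
  β = (11 - (3)·0.544 - (-3)·1.611) / (10) = 1.420
  γ = (-9 - (3)·0.544 - (2)·0.740) / (-9) = 1.346
Iteration 3:
  α = (3 - (-2)·1.420 - (-3)·1.346) / (9) = 1.098
  β = (11 - (3)·1.035 - (-3)·1.346) / (10) = 1.193
  γ = (-9 - (3)·1.035 - (2)·1.420) / (-9) = 1.661
Residual b − A·x = (0.487, 0.759, 0.269)

0.269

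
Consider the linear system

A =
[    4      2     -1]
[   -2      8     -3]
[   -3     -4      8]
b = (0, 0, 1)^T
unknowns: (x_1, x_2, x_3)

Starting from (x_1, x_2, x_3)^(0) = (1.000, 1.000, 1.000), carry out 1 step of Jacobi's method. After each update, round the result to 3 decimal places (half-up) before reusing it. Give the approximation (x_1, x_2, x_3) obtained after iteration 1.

Iteration 1:
  x_1 = (0 - (2)·1.000 - (-1)·1.000) / (4) = -0.250
  x_2 = (0 - (-2)·1.000 - (-3)·1.000) / (8) = 0.625
  x_3 = (1 - (-3)·1.000 - (-4)·1.000) / (8) = 1.000

(-0.250, 0.625, 1.000)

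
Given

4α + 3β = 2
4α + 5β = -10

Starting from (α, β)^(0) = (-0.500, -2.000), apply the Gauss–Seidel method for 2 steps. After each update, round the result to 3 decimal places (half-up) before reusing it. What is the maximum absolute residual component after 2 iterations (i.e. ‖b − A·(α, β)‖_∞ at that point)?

Iteration 1:
  α = (2 - (3)·-2.000) / (4) = 2.000
  β = (-10 - (4)·2.000) / (5) = -3.600
Iteration 2:
  α = (2 - (3)·-3.600) / (4) = 3.200
  β = (-10 - (4)·3.200) / (5) = -4.560
Residual b − A·x = (2.880, 0.000); ∞-norm = 2.880

2.880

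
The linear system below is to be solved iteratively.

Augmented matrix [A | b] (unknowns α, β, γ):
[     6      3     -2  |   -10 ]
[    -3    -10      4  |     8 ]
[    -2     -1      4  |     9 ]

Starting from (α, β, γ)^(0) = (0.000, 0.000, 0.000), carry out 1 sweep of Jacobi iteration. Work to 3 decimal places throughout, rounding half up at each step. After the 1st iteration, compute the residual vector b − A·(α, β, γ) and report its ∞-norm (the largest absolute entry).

Iteration 1:
  α = (-10 - (3)·0.000 - (-2)·0.000) / (6) = -1.667
  β = (8 - (-3)·0.000 - (4)·0.000) / (-10) = -0.800
  γ = (9 - (-2)·0.000 - (-1)·0.000) / (4) = 2.250
Residual b − A·x = (6.902, -14.001, -4.134); ∞-norm = 14.001

14.001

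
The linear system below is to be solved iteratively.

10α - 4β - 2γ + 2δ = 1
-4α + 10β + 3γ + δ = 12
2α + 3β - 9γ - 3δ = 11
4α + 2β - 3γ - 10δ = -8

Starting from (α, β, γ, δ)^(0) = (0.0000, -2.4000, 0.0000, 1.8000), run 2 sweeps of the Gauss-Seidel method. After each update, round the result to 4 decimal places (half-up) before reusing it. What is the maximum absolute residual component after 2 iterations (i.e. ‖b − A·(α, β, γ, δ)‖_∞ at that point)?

5.1146

Iteration 1:
  α = (1 - (-4)·-2.4000 - (-2)·0.0000 - (2)·1.8000) / (10) = -1.2200
  β = (12 - (-4)·-1.2200 - (3)·0.0000 - (1)·1.8000) / (10) = 0.5320
  γ = (11 - (2)·-1.2200 - (3)·0.5320 - (-3)·1.8000) / (-9) = -1.9160
  δ = (-8 - (4)·-1.2200 - (2)·0.5320 - (-3)·-1.9160) / (-10) = 0.9932
Iteration 2:
  α = (1 - (-4)·0.5320 - (-2)·-1.9160 - (2)·0.9932) / (10) = -0.2690
  β = (12 - (-4)·-0.2690 - (3)·-1.9160 - (1)·0.9932) / (10) = 1.5679
  γ = (11 - (2)·-0.2690 - (3)·1.5679 - (-3)·0.9932) / (-9) = -1.0904
  δ = (-8 - (4)·-0.2690 - (2)·1.5679 - (-3)·-1.0904) / (-10) = 1.3331
Residual b − A·x = (5.1146, -2.8169, 1.0200, 0.0000); ∞-norm = 5.1146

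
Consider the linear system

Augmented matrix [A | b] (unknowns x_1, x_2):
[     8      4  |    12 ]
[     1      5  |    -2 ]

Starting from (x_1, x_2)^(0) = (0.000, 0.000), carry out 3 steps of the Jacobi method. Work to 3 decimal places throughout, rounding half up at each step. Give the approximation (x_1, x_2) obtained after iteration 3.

Iteration 1:
  x_1 = (12 - (4)·0.000) / (8) = 1.500
  x_2 = (-2 - (1)·0.000) / (5) = -0.400
Iteration 2:
  x_1 = (12 - (4)·-0.400) / (8) = 1.700
  x_2 = (-2 - (1)·1.500) / (5) = -0.700
Iteration 3:
  x_1 = (12 - (4)·-0.700) / (8) = 1.850
  x_2 = (-2 - (1)·1.700) / (5) = -0.740

(1.850, -0.740)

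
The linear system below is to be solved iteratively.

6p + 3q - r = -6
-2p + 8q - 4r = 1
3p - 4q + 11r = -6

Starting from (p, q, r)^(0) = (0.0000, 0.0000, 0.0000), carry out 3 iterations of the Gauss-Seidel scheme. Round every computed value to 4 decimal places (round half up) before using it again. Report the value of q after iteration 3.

Iteration 1:
  p = (-6 - (3)·0.0000 - (-1)·0.0000) / (6) = -1.0000
  q = (1 - (-2)·-1.0000 - (-4)·0.0000) / (8) = -0.1250
  r = (-6 - (3)·-1.0000 - (-4)·-0.1250) / (11) = -0.3182
Iteration 2:
  p = (-6 - (3)·-0.1250 - (-1)·-0.3182) / (6) = -0.9905
  q = (1 - (-2)·-0.9905 - (-4)·-0.3182) / (8) = -0.2817
  r = (-6 - (3)·-0.9905 - (-4)·-0.2817) / (11) = -0.3778
Iteration 3:
  p = (-6 - (3)·-0.2817 - (-1)·-0.3778) / (6) = -0.9221
  q = (1 - (-2)·-0.9221 - (-4)·-0.3778) / (8) = -0.2944
  r = (-6 - (3)·-0.9221 - (-4)·-0.2944) / (11) = -0.4010

-0.2944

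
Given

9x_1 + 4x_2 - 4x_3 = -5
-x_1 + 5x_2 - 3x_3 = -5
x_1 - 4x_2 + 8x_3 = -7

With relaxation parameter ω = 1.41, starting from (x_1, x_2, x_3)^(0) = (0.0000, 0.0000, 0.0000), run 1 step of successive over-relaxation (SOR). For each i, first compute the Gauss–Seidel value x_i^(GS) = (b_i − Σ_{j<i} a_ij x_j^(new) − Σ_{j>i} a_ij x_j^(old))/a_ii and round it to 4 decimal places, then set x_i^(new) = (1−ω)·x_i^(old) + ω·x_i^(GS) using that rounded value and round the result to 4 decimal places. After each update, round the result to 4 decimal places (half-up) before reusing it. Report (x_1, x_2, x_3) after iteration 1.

Iteration 1:
  x_1: GS value = (-5 - (4)·0.0000 - (-4)·0.0000) / (9) = -0.5556;  x_1 ← (1−ω)·0.0000 + ω·-0.5556 = -0.7834
  x_2: GS value = (-5 - (-1)·-0.7834 - (-3)·0.0000) / (5) = -1.1567;  x_2 ← (1−ω)·0.0000 + ω·-1.1567 = -1.6309
  x_3: GS value = (-7 - (1)·-0.7834 - (-4)·-1.6309) / (8) = -1.5925;  x_3 ← (1−ω)·0.0000 + ω·-1.5925 = -2.2454

(-0.7834, -1.6309, -2.2454)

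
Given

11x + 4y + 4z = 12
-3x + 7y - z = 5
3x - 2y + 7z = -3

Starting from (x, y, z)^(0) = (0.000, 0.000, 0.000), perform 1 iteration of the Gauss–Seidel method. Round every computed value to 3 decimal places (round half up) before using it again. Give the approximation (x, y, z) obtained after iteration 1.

Iteration 1:
  x = (12 - (4)·0.000 - (4)·0.000) / (11) = 1.091
  y = (5 - (-3)·1.091 - (-1)·0.000) / (7) = 1.182
  z = (-3 - (3)·1.091 - (-2)·1.182) / (7) = -0.558

(1.091, 1.182, -0.558)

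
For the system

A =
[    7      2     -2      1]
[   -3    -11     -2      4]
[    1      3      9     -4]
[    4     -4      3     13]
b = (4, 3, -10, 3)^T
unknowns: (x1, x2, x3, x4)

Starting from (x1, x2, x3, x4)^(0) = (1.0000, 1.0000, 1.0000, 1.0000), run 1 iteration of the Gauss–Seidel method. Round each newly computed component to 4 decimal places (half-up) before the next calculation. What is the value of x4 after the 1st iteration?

0.1838

Iteration 1:
  x1 = (4 - (2)·1.0000 - (-2)·1.0000 - (1)·1.0000) / (7) = 0.4286
  x2 = (3 - (-3)·0.4286 - (-2)·1.0000 - (4)·1.0000) / (-11) = -0.2078
  x3 = (-10 - (1)·0.4286 - (3)·-0.2078 - (-4)·1.0000) / (9) = -0.6450
  x4 = (3 - (4)·0.4286 - (-4)·-0.2078 - (3)·-0.6450) / (13) = 0.1838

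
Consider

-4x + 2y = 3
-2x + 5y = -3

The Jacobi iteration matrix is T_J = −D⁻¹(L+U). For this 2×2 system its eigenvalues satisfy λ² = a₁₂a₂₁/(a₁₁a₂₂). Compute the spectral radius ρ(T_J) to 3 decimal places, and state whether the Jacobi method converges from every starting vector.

0.447

a₁₂a₂₁/(a₁₁a₂₂) = (2)·(-2) / ((-4)·(5)) = 0.200000
ρ = √|0.200000| = √0.200000 = 0.447
ρ < 1, so Jacobi converges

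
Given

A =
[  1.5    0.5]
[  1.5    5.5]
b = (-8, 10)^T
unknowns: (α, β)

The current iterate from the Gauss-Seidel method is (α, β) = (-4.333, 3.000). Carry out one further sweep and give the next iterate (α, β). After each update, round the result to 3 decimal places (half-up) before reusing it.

(-6.333, 3.545)

One sweep:
  α = (-8 - (0.5)·3.000) / (1.5) = -6.333
  β = (10 - (1.5)·-6.333) / (5.5) = 3.545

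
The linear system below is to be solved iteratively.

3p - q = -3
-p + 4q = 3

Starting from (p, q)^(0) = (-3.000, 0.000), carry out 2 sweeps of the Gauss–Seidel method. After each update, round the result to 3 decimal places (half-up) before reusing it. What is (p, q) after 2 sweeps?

Iteration 1:
  p = (-3 - (-1)·0.000) / (3) = -1.000
  q = (3 - (-1)·-1.000) / (4) = 0.500
Iteration 2:
  p = (-3 - (-1)·0.500) / (3) = -0.833
  q = (3 - (-1)·-0.833) / (4) = 0.542

(-0.833, 0.542)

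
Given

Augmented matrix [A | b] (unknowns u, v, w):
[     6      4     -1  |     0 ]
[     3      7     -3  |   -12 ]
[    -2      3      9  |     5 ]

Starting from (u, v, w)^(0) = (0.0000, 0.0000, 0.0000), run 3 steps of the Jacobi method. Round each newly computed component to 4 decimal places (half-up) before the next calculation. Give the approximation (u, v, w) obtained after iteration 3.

Iteration 1:
  u = (0 - (4)·0.0000 - (-1)·0.0000) / (6) = 0.0000
  v = (-12 - (3)·0.0000 - (-3)·0.0000) / (7) = -1.7143
  w = (5 - (-2)·0.0000 - (3)·0.0000) / (9) = 0.5556
Iteration 2:
  u = (0 - (4)·-1.7143 - (-1)·0.5556) / (6) = 1.2355
  v = (-12 - (3)·0.0000 - (-3)·0.5556) / (7) = -1.4762
  w = (5 - (-2)·0.0000 - (3)·-1.7143) / (9) = 1.1270
Iteration 3:
  u = (0 - (4)·-1.4762 - (-1)·1.1270) / (6) = 1.1720
  v = (-12 - (3)·1.2355 - (-3)·1.1270) / (7) = -1.7608
  w = (5 - (-2)·1.2355 - (3)·-1.4762) / (9) = 1.3222

(1.1720, -1.7608, 1.3222)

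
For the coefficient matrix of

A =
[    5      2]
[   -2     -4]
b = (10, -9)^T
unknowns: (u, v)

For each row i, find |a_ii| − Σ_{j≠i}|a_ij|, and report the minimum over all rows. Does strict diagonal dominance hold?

row 1: |5| − (2) = 3
row 2: |-4| − (2) = 2
minimum over rows = 2 → strictly diagonally dominant (convergence guaranteed)

2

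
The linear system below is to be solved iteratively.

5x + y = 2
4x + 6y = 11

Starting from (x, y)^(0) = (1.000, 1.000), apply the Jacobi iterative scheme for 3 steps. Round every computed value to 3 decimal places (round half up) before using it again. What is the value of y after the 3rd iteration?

Iteration 1:
  x = (2 - (1)·1.000) / (5) = 0.200
  y = (11 - (4)·1.000) / (6) = 1.167
Iteration 2:
  x = (2 - (1)·1.167) / (5) = 0.167
  y = (11 - (4)·0.200) / (6) = 1.700
Iteration 3:
  x = (2 - (1)·1.700) / (5) = 0.060
  y = (11 - (4)·0.167) / (6) = 1.722

1.722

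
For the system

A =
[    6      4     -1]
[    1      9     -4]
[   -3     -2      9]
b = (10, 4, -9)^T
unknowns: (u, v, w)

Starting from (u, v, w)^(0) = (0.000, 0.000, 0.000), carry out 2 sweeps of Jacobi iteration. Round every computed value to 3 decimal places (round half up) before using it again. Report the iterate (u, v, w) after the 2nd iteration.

Iteration 1:
  u = (10 - (4)·0.000 - (-1)·0.000) / (6) = 1.667
  v = (4 - (1)·0.000 - (-4)·0.000) / (9) = 0.444
  w = (-9 - (-3)·0.000 - (-2)·0.000) / (9) = -1.000
Iteration 2:
  u = (10 - (4)·0.444 - (-1)·-1.000) / (6) = 1.204
  v = (4 - (1)·1.667 - (-4)·-1.000) / (9) = -0.185
  w = (-9 - (-3)·1.667 - (-2)·0.444) / (9) = -0.346

(1.204, -0.185, -0.346)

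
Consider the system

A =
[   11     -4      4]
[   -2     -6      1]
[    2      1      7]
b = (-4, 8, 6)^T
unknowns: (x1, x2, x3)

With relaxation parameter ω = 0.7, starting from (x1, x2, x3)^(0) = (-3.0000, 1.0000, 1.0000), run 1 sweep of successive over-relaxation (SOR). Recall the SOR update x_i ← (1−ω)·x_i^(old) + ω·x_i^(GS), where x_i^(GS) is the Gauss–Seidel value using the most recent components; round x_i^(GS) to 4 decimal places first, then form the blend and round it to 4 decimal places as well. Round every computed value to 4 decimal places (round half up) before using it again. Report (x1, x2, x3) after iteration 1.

(-1.1545, -0.2473, 1.1556)

Iteration 1:
  x1: GS value = (-4 - (-4)·1.0000 - (4)·1.0000) / (11) = -0.3636;  x1 ← (1−ω)·-3.0000 + ω·-0.3636 = -1.1545
  x2: GS value = (8 - (-2)·-1.1545 - (1)·1.0000) / (-6) = -0.7818;  x2 ← (1−ω)·1.0000 + ω·-0.7818 = -0.2473
  x3: GS value = (6 - (2)·-1.1545 - (1)·-0.2473) / (7) = 1.2223;  x3 ← (1−ω)·1.0000 + ω·1.2223 = 1.1556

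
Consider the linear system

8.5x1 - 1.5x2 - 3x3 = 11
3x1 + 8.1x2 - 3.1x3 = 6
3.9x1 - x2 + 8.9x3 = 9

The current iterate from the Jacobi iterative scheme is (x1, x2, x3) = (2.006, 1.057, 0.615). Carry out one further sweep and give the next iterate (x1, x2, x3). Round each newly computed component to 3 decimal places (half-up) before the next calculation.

(1.698, 0.233, 0.251)

One sweep:
  x1 = (11 - (-1.5)·1.057 - (-3)·0.615) / (8.5) = 1.698
  x2 = (6 - (3)·2.006 - (-3.1)·0.615) / (8.1) = 0.233
  x3 = (9 - (3.9)·2.006 - (-1)·1.057) / (8.9) = 0.251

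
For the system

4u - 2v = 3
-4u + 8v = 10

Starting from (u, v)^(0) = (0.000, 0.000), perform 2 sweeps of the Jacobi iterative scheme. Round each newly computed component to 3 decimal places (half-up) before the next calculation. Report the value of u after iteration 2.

1.375

Iteration 1:
  u = (3 - (-2)·0.000) / (4) = 0.750
  v = (10 - (-4)·0.000) / (8) = 1.250
Iteration 2:
  u = (3 - (-2)·1.250) / (4) = 1.375
  v = (10 - (-4)·0.750) / (8) = 1.625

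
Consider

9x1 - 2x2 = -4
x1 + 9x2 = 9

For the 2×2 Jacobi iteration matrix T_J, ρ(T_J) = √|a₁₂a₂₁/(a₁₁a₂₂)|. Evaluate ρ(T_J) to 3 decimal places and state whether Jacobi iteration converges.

0.157

a₁₂a₂₁/(a₁₁a₂₂) = (-2)·(1) / ((9)·(9)) = -0.024691
ρ = √|-0.024691| = √0.024691 = 0.157
ρ < 1, so Jacobi converges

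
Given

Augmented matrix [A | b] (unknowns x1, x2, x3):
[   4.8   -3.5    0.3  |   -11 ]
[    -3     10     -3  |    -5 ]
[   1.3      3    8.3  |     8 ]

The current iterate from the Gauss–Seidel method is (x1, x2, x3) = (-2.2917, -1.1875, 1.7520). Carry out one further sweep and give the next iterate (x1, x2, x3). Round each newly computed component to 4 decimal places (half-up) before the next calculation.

(-3.2671, -0.9545, 1.8206)

One sweep:
  x1 = (-11 - (-3.5)·-1.1875 - (0.3)·1.7520) / (4.8) = -3.2671
  x2 = (-5 - (-3)·-3.2671 - (-3)·1.7520) / (10) = -0.9545
  x3 = (8 - (1.3)·-3.2671 - (3)·-0.9545) / (8.3) = 1.8206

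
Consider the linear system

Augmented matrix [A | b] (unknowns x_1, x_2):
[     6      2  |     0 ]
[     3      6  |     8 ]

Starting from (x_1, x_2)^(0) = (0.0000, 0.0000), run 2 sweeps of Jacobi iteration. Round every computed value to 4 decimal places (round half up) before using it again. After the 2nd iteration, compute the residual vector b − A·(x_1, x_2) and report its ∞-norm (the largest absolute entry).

Iteration 1:
  x_1 = (0 - (2)·0.0000) / (6) = 0.0000
  x_2 = (8 - (3)·0.0000) / (6) = 1.3333
Iteration 2:
  x_1 = (0 - (2)·1.3333) / (6) = -0.4444
  x_2 = (8 - (3)·0.0000) / (6) = 1.3333
Residual b − A·x = (-0.0002, 1.3334); ∞-norm = 1.3334

1.3334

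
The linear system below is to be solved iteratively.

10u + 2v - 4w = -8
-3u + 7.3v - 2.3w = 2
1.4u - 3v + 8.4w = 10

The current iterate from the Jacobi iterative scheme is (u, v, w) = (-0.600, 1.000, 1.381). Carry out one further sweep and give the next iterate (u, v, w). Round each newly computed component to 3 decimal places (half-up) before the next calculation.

One sweep:
  u = (-8 - (2)·1.000 - (-4)·1.381) / (10) = -0.448
  v = (2 - (-3)·-0.600 - (-2.3)·1.381) / (7.3) = 0.463
  w = (10 - (1.4)·-0.600 - (-3)·1.000) / (8.4) = 1.648

(-0.448, 0.463, 1.648)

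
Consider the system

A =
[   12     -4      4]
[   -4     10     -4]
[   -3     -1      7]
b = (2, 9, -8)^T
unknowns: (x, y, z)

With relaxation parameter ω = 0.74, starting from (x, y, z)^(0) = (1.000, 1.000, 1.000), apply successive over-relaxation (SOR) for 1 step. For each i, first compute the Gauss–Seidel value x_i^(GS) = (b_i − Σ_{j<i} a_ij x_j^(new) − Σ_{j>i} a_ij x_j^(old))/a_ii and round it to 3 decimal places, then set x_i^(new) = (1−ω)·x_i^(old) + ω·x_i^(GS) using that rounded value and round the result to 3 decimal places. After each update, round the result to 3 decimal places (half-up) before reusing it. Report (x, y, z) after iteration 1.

Iteration 1:
  x: GS value = (2 - (-4)·1.000 - (4)·1.000) / (12) = 0.167;  x ← (1−ω)·1.000 + ω·0.167 = 0.384
  y: GS value = (9 - (-4)·0.384 - (-4)·1.000) / (10) = 1.454;  y ← (1−ω)·1.000 + ω·1.454 = 1.336
  z: GS value = (-8 - (-3)·0.384 - (-1)·1.336) / (7) = -0.787;  z ← (1−ω)·1.000 + ω·-0.787 = -0.322

(0.384, 1.336, -0.322)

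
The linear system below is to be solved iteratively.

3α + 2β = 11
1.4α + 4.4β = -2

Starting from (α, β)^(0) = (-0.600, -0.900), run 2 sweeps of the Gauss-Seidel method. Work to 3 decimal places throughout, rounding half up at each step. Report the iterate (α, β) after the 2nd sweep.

Iteration 1:
  α = (11 - (2)·-0.900) / (3) = 4.267
  β = (-2 - (1.4)·4.267) / (4.4) = -1.812
Iteration 2:
  α = (11 - (2)·-1.812) / (3) = 4.875
  β = (-2 - (1.4)·4.875) / (4.4) = -2.006

(4.875, -2.006)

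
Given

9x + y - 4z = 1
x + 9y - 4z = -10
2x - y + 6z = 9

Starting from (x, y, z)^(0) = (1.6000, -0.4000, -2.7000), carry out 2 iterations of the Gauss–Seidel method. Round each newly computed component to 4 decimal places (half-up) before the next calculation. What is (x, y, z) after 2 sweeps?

Iteration 1:
  x = (1 - (1)·-0.4000 - (-4)·-2.7000) / (9) = -1.0444
  y = (-10 - (1)·-1.0444 - (-4)·-2.7000) / (9) = -2.1951
  z = (9 - (2)·-1.0444 - (-1)·-2.1951) / (6) = 1.4823
Iteration 2:
  x = (1 - (1)·-2.1951 - (-4)·1.4823) / (9) = 1.0138
  y = (-10 - (1)·1.0138 - (-4)·1.4823) / (9) = -0.5650
  z = (9 - (2)·1.0138 - (-1)·-0.5650) / (6) = 1.0679

(1.0138, -0.5650, 1.0679)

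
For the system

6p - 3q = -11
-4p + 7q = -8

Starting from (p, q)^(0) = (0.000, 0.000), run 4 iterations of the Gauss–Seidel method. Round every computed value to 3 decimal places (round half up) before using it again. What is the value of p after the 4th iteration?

-3.331

Iteration 1:
  p = (-11 - (-3)·0.000) / (6) = -1.833
  q = (-8 - (-4)·-1.833) / (7) = -2.190
Iteration 2:
  p = (-11 - (-3)·-2.190) / (6) = -2.928
  q = (-8 - (-4)·-2.928) / (7) = -2.816
Iteration 3:
  p = (-11 - (-3)·-2.816) / (6) = -3.241
  q = (-8 - (-4)·-3.241) / (7) = -2.995
Iteration 4:
  p = (-11 - (-3)·-2.995) / (6) = -3.331
  q = (-8 - (-4)·-3.331) / (7) = -3.046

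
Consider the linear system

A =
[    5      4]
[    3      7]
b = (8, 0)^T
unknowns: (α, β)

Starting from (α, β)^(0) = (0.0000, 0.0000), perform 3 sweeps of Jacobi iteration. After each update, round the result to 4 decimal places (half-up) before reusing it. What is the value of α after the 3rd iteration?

2.1486

Iteration 1:
  α = (8 - (4)·0.0000) / (5) = 1.6000
  β = (0 - (3)·0.0000) / (7) = 0.0000
Iteration 2:
  α = (8 - (4)·0.0000) / (5) = 1.6000
  β = (0 - (3)·1.6000) / (7) = -0.6857
Iteration 3:
  α = (8 - (4)·-0.6857) / (5) = 2.1486
  β = (0 - (3)·1.6000) / (7) = -0.6857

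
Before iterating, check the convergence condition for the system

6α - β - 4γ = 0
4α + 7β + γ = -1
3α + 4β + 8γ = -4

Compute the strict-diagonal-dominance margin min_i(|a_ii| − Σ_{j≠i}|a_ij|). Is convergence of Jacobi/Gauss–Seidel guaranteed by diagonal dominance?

row 1: |6| − (1+4) = 1
row 2: |7| − (4+1) = 2
row 3: |8| − (3+4) = 1
minimum over rows = 1 → strictly diagonally dominant (convergence guaranteed)

1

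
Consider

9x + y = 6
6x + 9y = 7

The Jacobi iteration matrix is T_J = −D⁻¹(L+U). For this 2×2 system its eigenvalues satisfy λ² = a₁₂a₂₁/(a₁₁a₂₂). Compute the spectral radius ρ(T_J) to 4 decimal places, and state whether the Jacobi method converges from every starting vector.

0.2722

a₁₂a₂₁/(a₁₁a₂₂) = (1)·(6) / ((9)·(9)) = 0.074074
ρ = √|0.074074| = √0.074074 = 0.2722
ρ < 1, so Jacobi converges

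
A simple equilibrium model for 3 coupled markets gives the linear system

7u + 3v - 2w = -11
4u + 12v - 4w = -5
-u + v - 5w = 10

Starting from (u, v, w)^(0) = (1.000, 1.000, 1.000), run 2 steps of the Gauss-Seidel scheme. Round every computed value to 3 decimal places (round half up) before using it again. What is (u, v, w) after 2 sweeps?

(-2.226, -0.195, -1.594)

Iteration 1:
  u = (-11 - (3)·1.000 - (-2)·1.000) / (7) = -1.714
  v = (-5 - (4)·-1.714 - (-4)·1.000) / (12) = 0.488
  w = (10 - (-1)·-1.714 - (1)·0.488) / (-5) = -1.560
Iteration 2:
  u = (-11 - (3)·0.488 - (-2)·-1.560) / (7) = -2.226
  v = (-5 - (4)·-2.226 - (-4)·-1.560) / (12) = -0.195
  w = (10 - (-1)·-2.226 - (1)·-0.195) / (-5) = -1.594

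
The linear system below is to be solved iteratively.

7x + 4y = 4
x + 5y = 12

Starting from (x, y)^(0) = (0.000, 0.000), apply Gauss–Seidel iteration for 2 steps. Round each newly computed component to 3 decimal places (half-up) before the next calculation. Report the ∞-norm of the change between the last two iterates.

1.306

Iteration 1:
  x = (4 - (4)·0.000) / (7) = 0.571
  y = (12 - (1)·0.571) / (5) = 2.286
Iteration 2:
  x = (4 - (4)·2.286) / (7) = -0.735
  y = (12 - (1)·-0.735) / (5) = 2.547
Change: (-1.306, 0.261) → max |·| = 1.306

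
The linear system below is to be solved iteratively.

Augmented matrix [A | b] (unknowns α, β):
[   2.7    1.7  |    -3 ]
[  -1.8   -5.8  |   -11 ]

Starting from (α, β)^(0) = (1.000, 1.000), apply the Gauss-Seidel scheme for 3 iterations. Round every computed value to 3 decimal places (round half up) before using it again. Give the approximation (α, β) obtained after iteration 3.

Iteration 1:
  α = (-3 - (1.7)·1.000) / (2.7) = -1.741
  β = (-11 - (-1.8)·-1.741) / (-5.8) = 2.437
Iteration 2:
  α = (-3 - (1.7)·2.437) / (2.7) = -2.646
  β = (-11 - (-1.8)·-2.646) / (-5.8) = 2.718
Iteration 3:
  α = (-3 - (1.7)·2.718) / (2.7) = -2.822
  β = (-11 - (-1.8)·-2.822) / (-5.8) = 2.772

(-2.822, 2.772)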